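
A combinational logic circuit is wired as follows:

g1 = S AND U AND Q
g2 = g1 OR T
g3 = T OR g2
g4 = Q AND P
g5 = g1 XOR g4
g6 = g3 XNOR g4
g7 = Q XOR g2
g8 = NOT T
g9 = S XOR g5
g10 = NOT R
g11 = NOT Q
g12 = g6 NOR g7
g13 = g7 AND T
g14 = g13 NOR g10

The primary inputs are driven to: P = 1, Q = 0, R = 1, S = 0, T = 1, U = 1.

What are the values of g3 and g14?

g3 = 1, g14 = 0

g1 = S AND U AND Q = 0 AND 1 AND 0 = 0
g2 = g1 OR T = 0 OR 1 = 1
g3 = T OR g2 = 1 OR 1 = 1
g7 = Q XOR g2 = 0 XOR 1 = 1
g10 = NOT R = NOT 1 = 0
g13 = g7 AND T = 1 AND 1 = 1
g14 = g13 NOR g10 = 1 NOR 0 = 0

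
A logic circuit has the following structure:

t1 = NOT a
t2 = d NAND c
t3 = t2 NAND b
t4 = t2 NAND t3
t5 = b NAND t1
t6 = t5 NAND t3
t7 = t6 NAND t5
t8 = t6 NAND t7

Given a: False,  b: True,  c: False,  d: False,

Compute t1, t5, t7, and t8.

t1 = True, t5 = False, t7 = True, t8 = False

t1 = NOT a = NOT False = True
t2 = d NAND c = False NAND False = True
t3 = t2 NAND b = True NAND True = False
t5 = b NAND t1 = True NAND True = False
t6 = t5 NAND t3 = False NAND False = True
t7 = t6 NAND t5 = True NAND False = True
t8 = t6 NAND t7 = True NAND True = False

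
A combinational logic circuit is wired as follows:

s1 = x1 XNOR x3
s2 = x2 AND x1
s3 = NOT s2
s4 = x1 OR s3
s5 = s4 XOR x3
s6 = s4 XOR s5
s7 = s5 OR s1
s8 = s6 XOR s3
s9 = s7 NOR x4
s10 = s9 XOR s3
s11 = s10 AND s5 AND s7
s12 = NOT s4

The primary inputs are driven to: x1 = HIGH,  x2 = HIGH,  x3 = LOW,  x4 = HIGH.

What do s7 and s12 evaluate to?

s1 = x1 XNOR x3 = HIGH XNOR LOW = LOW
s2 = x2 AND x1 = HIGH AND HIGH = HIGH
s3 = NOT s2 = NOT HIGH = LOW
s4 = x1 OR s3 = HIGH OR LOW = HIGH
s5 = s4 XOR x3 = HIGH XOR LOW = HIGH
s7 = s5 OR s1 = HIGH OR LOW = HIGH
s12 = NOT s4 = NOT HIGH = LOW

s7 = HIGH  s12 = LOW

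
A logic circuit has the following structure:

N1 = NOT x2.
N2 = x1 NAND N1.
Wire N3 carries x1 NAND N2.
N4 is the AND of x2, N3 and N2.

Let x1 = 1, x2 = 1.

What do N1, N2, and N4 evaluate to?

N1 = NOT x2 = NOT 1 = 0
N2 = x1 NAND N1 = 1 NAND 0 = 1
N3 = x1 NAND N2 = 1 NAND 1 = 0
N4 = x2 AND N3 AND N2 = 1 AND 0 AND 1 = 0

N1 = 0, N2 = 1, N4 = 0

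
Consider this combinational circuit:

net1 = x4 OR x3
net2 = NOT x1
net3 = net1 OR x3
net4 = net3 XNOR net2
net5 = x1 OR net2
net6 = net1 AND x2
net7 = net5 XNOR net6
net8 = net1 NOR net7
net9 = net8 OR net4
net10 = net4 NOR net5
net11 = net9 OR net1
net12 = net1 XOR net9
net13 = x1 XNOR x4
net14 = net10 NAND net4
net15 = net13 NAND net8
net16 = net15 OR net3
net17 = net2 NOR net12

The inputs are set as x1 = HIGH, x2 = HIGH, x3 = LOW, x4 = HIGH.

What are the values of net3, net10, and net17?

net1 = x4 OR x3 = HIGH OR LOW = HIGH
net2 = NOT x1 = NOT HIGH = LOW
net3 = net1 OR x3 = HIGH OR LOW = HIGH
net4 = net3 XNOR net2 = HIGH XNOR LOW = LOW
net5 = x1 OR net2 = HIGH OR LOW = HIGH
net6 = net1 AND x2 = HIGH AND HIGH = HIGH
net7 = net5 XNOR net6 = HIGH XNOR HIGH = HIGH
net8 = net1 NOR net7 = HIGH NOR HIGH = LOW
net9 = net8 OR net4 = LOW OR LOW = LOW
net10 = net4 NOR net5 = LOW NOR HIGH = LOW
net12 = net1 XOR net9 = HIGH XOR LOW = HIGH
net17 = net2 NOR net12 = LOW NOR HIGH = LOW

net3 = HIGH, net10 = LOW, net17 = LOW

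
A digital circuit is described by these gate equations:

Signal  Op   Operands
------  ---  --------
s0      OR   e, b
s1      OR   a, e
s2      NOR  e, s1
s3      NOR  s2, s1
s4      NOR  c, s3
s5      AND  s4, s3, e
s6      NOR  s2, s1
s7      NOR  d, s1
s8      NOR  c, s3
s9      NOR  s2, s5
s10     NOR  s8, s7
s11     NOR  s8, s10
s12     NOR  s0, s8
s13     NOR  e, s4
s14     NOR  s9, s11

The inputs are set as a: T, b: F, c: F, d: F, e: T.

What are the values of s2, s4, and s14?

s2 = F, s4 = T, s14 = F

s1 = a OR e = T OR T = T
s2 = e NOR s1 = T NOR T = F
s3 = s2 NOR s1 = F NOR T = F
s4 = c NOR s3 = F NOR F = T
s5 = s4 AND s3 AND e = T AND F AND T = F
s7 = d NOR s1 = F NOR T = F
s8 = c NOR s3 = F NOR F = T
s9 = s2 NOR s5 = F NOR F = T
s10 = s8 NOR s7 = T NOR F = F
s11 = s8 NOR s10 = T NOR F = F
s14 = s9 NOR s11 = T NOR F = F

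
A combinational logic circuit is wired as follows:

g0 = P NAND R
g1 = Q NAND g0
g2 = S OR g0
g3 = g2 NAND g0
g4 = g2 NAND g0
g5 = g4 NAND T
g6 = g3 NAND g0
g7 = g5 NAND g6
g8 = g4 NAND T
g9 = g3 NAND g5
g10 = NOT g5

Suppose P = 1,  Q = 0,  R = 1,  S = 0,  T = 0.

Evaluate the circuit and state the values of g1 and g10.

g1 = 1, g10 = 0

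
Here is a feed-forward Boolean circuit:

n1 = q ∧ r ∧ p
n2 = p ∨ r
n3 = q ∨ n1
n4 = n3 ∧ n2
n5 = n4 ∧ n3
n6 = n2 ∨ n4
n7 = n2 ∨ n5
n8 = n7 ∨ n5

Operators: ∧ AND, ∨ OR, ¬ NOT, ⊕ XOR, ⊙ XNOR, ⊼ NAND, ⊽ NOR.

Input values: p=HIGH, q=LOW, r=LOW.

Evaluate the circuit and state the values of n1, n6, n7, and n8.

n1 = LOW, n6 = HIGH, n7 = HIGH, n8 = HIGH

n1 = q AND r AND p = LOW AND LOW AND HIGH = LOW
n2 = p OR r = HIGH OR LOW = HIGH
n3 = q OR n1 = LOW OR LOW = LOW
n4 = n3 AND n2 = LOW AND HIGH = LOW
n5 = n4 AND n3 = LOW AND LOW = LOW
n6 = n2 OR n4 = HIGH OR LOW = HIGH
n7 = n2 OR n5 = HIGH OR LOW = HIGH
n8 = n7 OR n5 = HIGH OR LOW = HIGH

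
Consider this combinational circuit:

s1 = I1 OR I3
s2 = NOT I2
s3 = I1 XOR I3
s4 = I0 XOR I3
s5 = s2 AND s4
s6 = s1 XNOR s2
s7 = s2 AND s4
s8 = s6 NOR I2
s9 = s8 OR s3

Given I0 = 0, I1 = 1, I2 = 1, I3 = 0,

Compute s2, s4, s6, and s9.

s2 = 0; s4 = 0; s6 = 0; s9 = 1

s1 = I1 OR I3 = 1 OR 0 = 1
s2 = NOT I2 = NOT 1 = 0
s3 = I1 XOR I3 = 1 XOR 0 = 1
s4 = I0 XOR I3 = 0 XOR 0 = 0
s6 = s1 XNOR s2 = 1 XNOR 0 = 0
s8 = s6 NOR I2 = 0 NOR 1 = 0
s9 = s8 OR s3 = 0 OR 1 = 1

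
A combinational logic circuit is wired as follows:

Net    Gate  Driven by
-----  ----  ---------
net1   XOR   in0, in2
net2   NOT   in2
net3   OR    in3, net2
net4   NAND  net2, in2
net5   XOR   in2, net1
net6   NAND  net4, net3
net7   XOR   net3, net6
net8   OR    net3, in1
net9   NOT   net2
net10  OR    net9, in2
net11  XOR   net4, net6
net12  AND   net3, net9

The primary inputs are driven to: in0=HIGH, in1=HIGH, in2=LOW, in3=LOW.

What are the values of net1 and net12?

net1 = HIGH, net12 = LOW

net1 = in0 XOR in2 = HIGH XOR LOW = HIGH
net2 = NOT in2 = NOT LOW = HIGH
net3 = in3 OR net2 = LOW OR HIGH = HIGH
net9 = NOT net2 = NOT HIGH = LOW
net12 = net3 AND net9 = HIGH AND LOW = LOW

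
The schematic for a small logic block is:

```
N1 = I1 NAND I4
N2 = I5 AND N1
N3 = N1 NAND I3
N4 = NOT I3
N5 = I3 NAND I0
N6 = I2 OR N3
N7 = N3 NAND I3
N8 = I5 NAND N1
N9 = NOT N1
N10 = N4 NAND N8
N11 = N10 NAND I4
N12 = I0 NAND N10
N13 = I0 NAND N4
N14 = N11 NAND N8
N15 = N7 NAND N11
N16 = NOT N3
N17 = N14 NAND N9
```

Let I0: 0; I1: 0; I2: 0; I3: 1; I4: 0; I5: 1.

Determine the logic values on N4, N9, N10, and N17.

N4 = 0  N9 = 0  N10 = 1  N17 = 1

N1 = I1 NAND I4 = 0 NAND 0 = 1
N4 = NOT I3 = NOT 1 = 0
N8 = I5 NAND N1 = 1 NAND 1 = 0
N9 = NOT N1 = NOT 1 = 0
N10 = N4 NAND N8 = 0 NAND 0 = 1
N11 = N10 NAND I4 = 1 NAND 0 = 1
N14 = N11 NAND N8 = 1 NAND 0 = 1
N17 = N14 NAND N9 = 1 NAND 0 = 1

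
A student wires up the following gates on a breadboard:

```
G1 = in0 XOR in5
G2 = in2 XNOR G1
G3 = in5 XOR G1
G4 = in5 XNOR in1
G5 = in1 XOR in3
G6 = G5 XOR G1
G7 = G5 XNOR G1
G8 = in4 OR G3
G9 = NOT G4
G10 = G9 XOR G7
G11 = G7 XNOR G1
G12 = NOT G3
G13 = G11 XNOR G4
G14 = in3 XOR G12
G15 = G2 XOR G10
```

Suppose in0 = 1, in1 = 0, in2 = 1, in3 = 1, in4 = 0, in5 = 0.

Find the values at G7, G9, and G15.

G1 = in0 XOR in5 = 1 XOR 0 = 1
G2 = in2 XNOR G1 = 1 XNOR 1 = 1
G4 = in5 XNOR in1 = 0 XNOR 0 = 1
G5 = in1 XOR in3 = 0 XOR 1 = 1
G7 = G5 XNOR G1 = 1 XNOR 1 = 1
G9 = NOT G4 = NOT 1 = 0
G10 = G9 XOR G7 = 0 XOR 1 = 1
G15 = G2 XOR G10 = 1 XOR 1 = 0

G7 = 1, G9 = 0, G15 = 0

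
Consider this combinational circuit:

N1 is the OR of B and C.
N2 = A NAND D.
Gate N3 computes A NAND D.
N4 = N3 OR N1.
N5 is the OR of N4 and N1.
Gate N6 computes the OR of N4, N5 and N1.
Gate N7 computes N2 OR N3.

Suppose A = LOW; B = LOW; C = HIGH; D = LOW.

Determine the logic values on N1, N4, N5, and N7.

N1 = HIGH; N4 = HIGH; N5 = HIGH; N7 = HIGH

N1 = B OR C = LOW OR HIGH = HIGH
N2 = A NAND D = LOW NAND LOW = HIGH
N3 = A NAND D = LOW NAND LOW = HIGH
N4 = N3 OR N1 = HIGH OR HIGH = HIGH
N5 = N4 OR N1 = HIGH OR HIGH = HIGH
N7 = N2 OR N3 = HIGH OR HIGH = HIGH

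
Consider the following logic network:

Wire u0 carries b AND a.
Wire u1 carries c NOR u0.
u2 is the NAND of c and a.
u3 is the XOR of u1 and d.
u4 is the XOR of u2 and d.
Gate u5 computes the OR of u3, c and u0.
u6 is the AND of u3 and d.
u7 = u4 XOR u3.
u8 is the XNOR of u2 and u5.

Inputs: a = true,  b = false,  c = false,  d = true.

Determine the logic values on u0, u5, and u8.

u0 = b AND a = false AND true = false
u1 = c NOR u0 = false NOR false = true
u2 = c NAND a = false NAND true = true
u3 = u1 XOR d = true XOR true = false
u5 = u3 OR c OR u0 = false OR false OR false = false
u8 = u2 XNOR u5 = true XNOR false = false

u0 = false; u5 = false; u8 = false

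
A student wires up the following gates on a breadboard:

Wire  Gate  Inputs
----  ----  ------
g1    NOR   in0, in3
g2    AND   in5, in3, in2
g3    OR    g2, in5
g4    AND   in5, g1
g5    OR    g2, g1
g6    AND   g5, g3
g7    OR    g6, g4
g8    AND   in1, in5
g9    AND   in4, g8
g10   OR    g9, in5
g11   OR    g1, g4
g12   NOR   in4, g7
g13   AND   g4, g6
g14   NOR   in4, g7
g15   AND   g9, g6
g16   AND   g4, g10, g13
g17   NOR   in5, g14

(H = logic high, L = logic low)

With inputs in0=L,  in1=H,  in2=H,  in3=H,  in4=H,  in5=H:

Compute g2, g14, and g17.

g2 = H, g14 = L, g17 = L

g1 = in0 NOR in3 = L NOR H = L
g2 = in5 AND in3 AND in2 = H AND H AND H = H
g3 = g2 OR in5 = H OR H = H
g4 = in5 AND g1 = H AND L = L
g5 = g2 OR g1 = H OR L = H
g6 = g5 AND g3 = H AND H = H
g7 = g6 OR g4 = H OR L = H
g14 = in4 NOR g7 = H NOR H = L
g17 = in5 NOR g14 = H NOR L = L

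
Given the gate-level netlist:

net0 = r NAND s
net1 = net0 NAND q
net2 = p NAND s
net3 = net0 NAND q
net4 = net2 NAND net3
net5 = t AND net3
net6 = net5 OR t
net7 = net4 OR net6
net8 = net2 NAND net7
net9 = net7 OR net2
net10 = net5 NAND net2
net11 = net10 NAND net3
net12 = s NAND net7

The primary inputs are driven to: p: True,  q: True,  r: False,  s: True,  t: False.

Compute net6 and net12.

net6 = False, net12 = False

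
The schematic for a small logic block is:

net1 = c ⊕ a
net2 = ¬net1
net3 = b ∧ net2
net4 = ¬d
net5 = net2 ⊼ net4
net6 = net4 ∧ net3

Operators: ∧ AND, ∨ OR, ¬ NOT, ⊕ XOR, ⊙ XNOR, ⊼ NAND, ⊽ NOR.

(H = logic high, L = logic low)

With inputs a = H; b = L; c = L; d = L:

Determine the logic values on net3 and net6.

net1 = c XOR a = L XOR H = H
net2 = NOT net1 = NOT H = L
net3 = b AND net2 = L AND L = L
net4 = NOT d = NOT L = H
net6 = net4 AND net3 = H AND L = L

net3 = L, net6 = L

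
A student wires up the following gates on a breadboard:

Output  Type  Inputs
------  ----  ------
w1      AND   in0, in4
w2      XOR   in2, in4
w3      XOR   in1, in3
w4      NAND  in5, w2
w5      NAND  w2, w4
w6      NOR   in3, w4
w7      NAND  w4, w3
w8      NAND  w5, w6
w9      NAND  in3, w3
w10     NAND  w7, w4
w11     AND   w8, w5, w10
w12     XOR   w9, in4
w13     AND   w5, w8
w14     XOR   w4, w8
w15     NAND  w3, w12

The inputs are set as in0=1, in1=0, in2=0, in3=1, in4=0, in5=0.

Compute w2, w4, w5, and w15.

w2 = in2 XOR in4 = 0 XOR 0 = 0
w3 = in1 XOR in3 = 0 XOR 1 = 1
w4 = in5 NAND w2 = 0 NAND 0 = 1
w5 = w2 NAND w4 = 0 NAND 1 = 1
w9 = in3 NAND w3 = 1 NAND 1 = 0
w12 = w9 XOR in4 = 0 XOR 0 = 0
w15 = w3 NAND w12 = 1 NAND 0 = 1

w2 = 0, w4 = 1, w5 = 1, w15 = 1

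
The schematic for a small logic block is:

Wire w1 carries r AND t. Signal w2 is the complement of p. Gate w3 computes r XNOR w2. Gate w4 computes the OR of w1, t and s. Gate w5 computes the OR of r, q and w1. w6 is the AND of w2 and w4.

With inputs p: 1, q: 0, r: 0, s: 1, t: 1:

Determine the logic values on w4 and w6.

w4 = 1; w6 = 0

w1 = r AND t = 0 AND 1 = 0
w2 = NOT p = NOT 1 = 0
w4 = w1 OR t OR s = 0 OR 1 OR 1 = 1
w6 = w2 AND w4 = 0 AND 1 = 0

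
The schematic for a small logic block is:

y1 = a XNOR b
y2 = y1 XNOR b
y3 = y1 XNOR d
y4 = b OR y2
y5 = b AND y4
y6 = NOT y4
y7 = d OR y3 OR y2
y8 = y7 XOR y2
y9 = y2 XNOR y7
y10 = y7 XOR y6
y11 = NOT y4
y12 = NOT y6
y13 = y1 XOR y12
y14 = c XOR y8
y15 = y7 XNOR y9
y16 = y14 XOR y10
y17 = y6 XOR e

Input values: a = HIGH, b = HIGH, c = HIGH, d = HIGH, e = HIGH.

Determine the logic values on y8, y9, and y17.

y8 = LOW, y9 = HIGH, y17 = HIGH

y1 = a XNOR b = HIGH XNOR HIGH = HIGH
y2 = y1 XNOR b = HIGH XNOR HIGH = HIGH
y3 = y1 XNOR d = HIGH XNOR HIGH = HIGH
y4 = b OR y2 = HIGH OR HIGH = HIGH
y6 = NOT y4 = NOT HIGH = LOW
y7 = d OR y3 OR y2 = HIGH OR HIGH OR HIGH = HIGH
y8 = y7 XOR y2 = HIGH XOR HIGH = LOW
y9 = y2 XNOR y7 = HIGH XNOR HIGH = HIGH
y17 = y6 XOR e = LOW XOR HIGH = HIGH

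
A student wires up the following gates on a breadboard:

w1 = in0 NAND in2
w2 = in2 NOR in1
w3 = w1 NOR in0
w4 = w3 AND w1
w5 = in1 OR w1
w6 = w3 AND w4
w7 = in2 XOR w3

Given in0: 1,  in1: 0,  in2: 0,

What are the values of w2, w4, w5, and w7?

w1 = in0 NAND in2 = 1 NAND 0 = 1
w2 = in2 NOR in1 = 0 NOR 0 = 1
w3 = w1 NOR in0 = 1 NOR 1 = 0
w4 = w3 AND w1 = 0 AND 1 = 0
w5 = in1 OR w1 = 0 OR 1 = 1
w7 = in2 XOR w3 = 0 XOR 0 = 0

w2 = 1, w4 = 0, w5 = 1, w7 = 0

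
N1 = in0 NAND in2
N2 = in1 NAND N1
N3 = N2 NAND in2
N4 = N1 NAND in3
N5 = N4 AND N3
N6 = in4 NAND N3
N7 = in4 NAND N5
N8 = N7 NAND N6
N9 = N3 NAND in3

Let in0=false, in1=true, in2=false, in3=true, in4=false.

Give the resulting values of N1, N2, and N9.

N1 = in0 NAND in2 = false NAND false = true
N2 = in1 NAND N1 = true NAND true = false
N3 = N2 NAND in2 = false NAND false = true
N9 = N3 NAND in3 = true NAND true = false

N1 = true, N2 = false, N9 = false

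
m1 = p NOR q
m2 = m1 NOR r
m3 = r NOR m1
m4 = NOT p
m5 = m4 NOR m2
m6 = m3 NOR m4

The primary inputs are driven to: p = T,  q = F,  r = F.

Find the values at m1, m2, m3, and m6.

m1 = p NOR q = T NOR F = F
m2 = m1 NOR r = F NOR F = T
m3 = r NOR m1 = F NOR F = T
m4 = NOT p = NOT T = F
m6 = m3 NOR m4 = T NOR F = F

m1 = F, m2 = T, m3 = T, m6 = F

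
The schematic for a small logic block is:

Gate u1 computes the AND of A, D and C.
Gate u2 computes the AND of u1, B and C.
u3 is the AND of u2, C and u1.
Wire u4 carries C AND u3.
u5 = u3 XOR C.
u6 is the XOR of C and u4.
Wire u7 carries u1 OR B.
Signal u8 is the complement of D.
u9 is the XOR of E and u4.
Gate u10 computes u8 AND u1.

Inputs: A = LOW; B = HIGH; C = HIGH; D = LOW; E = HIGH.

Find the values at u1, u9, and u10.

u1 = A AND D AND C = LOW AND LOW AND HIGH = LOW
u2 = u1 AND B AND C = LOW AND HIGH AND HIGH = LOW
u3 = u2 AND C AND u1 = LOW AND HIGH AND LOW = LOW
u4 = C AND u3 = HIGH AND LOW = LOW
u8 = NOT D = NOT LOW = HIGH
u9 = E XOR u4 = HIGH XOR LOW = HIGH
u10 = u8 AND u1 = HIGH AND LOW = LOW

u1 = LOW  u9 = HIGH  u10 = LOW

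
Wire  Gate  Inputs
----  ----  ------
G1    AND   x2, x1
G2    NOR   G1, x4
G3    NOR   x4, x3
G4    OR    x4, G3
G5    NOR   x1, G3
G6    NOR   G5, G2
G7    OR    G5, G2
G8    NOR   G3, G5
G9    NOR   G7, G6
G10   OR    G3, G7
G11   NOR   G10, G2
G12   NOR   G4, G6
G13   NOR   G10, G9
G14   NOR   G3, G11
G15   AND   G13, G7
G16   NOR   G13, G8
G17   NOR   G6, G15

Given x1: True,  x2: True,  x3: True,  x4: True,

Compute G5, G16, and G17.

G1 = x2 AND x1 = True AND True = True
G2 = G1 NOR x4 = True NOR True = False
G3 = x4 NOR x3 = True NOR True = False
G5 = x1 NOR G3 = True NOR False = False
G6 = G5 NOR G2 = False NOR False = True
G7 = G5 OR G2 = False OR False = False
G8 = G3 NOR G5 = False NOR False = True
G9 = G7 NOR G6 = False NOR True = False
G10 = G3 OR G7 = False OR False = False
G13 = G10 NOR G9 = False NOR False = True
G15 = G13 AND G7 = True AND False = False
G16 = G13 NOR G8 = True NOR True = False
G17 = G6 NOR G15 = True NOR False = False

G5 = False, G16 = False, G17 = False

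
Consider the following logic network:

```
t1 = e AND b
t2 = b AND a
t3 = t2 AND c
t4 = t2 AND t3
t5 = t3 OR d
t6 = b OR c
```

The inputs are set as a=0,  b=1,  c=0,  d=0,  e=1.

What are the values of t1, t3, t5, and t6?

t1 = 1, t3 = 0, t5 = 0, t6 = 1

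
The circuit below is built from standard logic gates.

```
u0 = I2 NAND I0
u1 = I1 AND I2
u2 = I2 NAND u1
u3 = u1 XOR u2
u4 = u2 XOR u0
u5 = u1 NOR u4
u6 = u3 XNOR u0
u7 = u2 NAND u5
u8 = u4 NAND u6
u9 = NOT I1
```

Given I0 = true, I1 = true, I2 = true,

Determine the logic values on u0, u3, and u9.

u0 = I2 NAND I0 = true NAND true = false
u1 = I1 AND I2 = true AND true = true
u2 = I2 NAND u1 = true NAND true = false
u3 = u1 XOR u2 = true XOR false = true
u9 = NOT I1 = NOT true = false

u0 = false, u3 = true, u9 = false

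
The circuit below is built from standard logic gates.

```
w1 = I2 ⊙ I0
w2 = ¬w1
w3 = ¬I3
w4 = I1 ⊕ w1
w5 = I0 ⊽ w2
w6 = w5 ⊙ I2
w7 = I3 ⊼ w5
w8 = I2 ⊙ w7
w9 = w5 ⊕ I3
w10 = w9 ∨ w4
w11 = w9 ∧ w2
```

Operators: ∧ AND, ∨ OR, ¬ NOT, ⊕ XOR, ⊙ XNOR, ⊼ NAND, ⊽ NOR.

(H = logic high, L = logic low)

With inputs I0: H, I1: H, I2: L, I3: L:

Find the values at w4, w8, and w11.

w4 = H, w8 = L, w11 = L

w1 = I2 XNOR I0 = L XNOR H = L
w2 = NOT w1 = NOT L = H
w4 = I1 XOR w1 = H XOR L = H
w5 = I0 NOR w2 = H NOR H = L
w7 = I3 NAND w5 = L NAND L = H
w8 = I2 XNOR w7 = L XNOR H = L
w9 = w5 XOR I3 = L XOR L = L
w11 = w9 AND w2 = L AND H = L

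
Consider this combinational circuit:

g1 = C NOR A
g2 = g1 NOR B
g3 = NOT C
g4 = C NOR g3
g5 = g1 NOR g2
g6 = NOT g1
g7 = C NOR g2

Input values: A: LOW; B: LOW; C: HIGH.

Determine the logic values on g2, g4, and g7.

g2 = HIGH; g4 = LOW; g7 = LOW

g1 = C NOR A = HIGH NOR LOW = LOW
g2 = g1 NOR B = LOW NOR LOW = HIGH
g3 = NOT C = NOT HIGH = LOW
g4 = C NOR g3 = HIGH NOR LOW = LOW
g7 = C NOR g2 = HIGH NOR HIGH = LOW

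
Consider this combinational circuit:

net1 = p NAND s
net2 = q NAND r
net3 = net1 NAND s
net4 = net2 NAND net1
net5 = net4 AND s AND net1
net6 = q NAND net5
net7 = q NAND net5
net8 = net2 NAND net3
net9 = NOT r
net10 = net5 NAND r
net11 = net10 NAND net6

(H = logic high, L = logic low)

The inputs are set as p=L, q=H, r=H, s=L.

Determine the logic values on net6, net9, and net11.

net1 = p NAND s = L NAND L = H
net2 = q NAND r = H NAND H = L
net4 = net2 NAND net1 = L NAND H = H
net5 = net4 AND s AND net1 = H AND L AND H = L
net6 = q NAND net5 = H NAND L = H
net9 = NOT r = NOT H = L
net10 = net5 NAND r = L NAND H = H
net11 = net10 NAND net6 = H NAND H = L

net6 = H  net9 = L  net11 = L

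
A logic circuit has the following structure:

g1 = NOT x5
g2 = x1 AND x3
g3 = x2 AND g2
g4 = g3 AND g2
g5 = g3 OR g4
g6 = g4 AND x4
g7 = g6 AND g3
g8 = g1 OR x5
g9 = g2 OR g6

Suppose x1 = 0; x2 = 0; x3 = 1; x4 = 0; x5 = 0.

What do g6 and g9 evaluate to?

g2 = x1 AND x3 = 0 AND 1 = 0
g3 = x2 AND g2 = 0 AND 0 = 0
g4 = g3 AND g2 = 0 AND 0 = 0
g6 = g4 AND x4 = 0 AND 0 = 0
g9 = g2 OR g6 = 0 OR 0 = 0

g6 = 0, g9 = 0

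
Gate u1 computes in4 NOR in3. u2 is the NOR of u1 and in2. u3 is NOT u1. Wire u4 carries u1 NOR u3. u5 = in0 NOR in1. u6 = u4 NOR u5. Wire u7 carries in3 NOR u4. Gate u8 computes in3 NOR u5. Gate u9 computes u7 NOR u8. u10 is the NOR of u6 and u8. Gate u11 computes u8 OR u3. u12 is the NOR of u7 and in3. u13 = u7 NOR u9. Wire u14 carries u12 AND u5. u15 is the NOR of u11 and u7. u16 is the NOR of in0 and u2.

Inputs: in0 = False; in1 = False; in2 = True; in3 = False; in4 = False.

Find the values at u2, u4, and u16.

u1 = in4 NOR in3 = False NOR False = True
u2 = u1 NOR in2 = True NOR True = False
u3 = NOT u1 = NOT True = False
u4 = u1 NOR u3 = True NOR False = False
u16 = in0 NOR u2 = False NOR False = True

u2 = False; u4 = False; u16 = True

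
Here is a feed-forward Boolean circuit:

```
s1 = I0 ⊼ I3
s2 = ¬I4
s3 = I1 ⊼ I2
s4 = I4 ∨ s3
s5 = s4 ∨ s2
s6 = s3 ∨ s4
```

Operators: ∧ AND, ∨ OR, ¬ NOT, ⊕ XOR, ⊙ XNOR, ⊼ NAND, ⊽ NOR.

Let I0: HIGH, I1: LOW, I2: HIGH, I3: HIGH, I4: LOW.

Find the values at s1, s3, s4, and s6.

s1 = LOW, s3 = HIGH, s4 = HIGH, s6 = HIGH

s1 = I0 NAND I3 = HIGH NAND HIGH = LOW
s3 = I1 NAND I2 = LOW NAND HIGH = HIGH
s4 = I4 OR s3 = LOW OR HIGH = HIGH
s6 = s3 OR s4 = HIGH OR HIGH = HIGH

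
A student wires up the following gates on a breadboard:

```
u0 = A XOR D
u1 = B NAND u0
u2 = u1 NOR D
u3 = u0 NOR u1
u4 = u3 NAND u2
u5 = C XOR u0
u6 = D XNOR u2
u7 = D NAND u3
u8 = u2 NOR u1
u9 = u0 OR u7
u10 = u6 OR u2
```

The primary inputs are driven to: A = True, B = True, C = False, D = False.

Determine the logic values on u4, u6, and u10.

u4 = True, u6 = False, u10 = True

u0 = A XOR D = True XOR False = True
u1 = B NAND u0 = True NAND True = False
u2 = u1 NOR D = False NOR False = True
u3 = u0 NOR u1 = True NOR False = False
u4 = u3 NAND u2 = False NAND True = True
u6 = D XNOR u2 = False XNOR True = False
u10 = u6 OR u2 = False OR True = True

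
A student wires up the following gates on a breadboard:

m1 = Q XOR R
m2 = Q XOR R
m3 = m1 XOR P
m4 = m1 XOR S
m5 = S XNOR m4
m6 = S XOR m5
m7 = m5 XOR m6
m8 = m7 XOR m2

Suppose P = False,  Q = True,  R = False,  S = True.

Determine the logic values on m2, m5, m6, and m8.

m1 = Q XOR R = True XOR False = True
m2 = Q XOR R = True XOR False = True
m4 = m1 XOR S = True XOR True = False
m5 = S XNOR m4 = True XNOR False = False
m6 = S XOR m5 = True XOR False = True
m7 = m5 XOR m6 = False XOR True = True
m8 = m7 XOR m2 = True XOR True = False

m2 = True, m5 = False, m6 = True, m8 = False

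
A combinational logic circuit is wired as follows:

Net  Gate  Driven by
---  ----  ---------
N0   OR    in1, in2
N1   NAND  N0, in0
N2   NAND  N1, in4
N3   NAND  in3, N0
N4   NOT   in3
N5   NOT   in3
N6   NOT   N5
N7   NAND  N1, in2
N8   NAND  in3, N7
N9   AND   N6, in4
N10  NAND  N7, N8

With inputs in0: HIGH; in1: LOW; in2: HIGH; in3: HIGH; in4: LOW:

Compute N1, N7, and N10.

N1 = LOW  N7 = HIGH  N10 = HIGH

N0 = in1 OR in2 = LOW OR HIGH = HIGH
N1 = N0 NAND in0 = HIGH NAND HIGH = LOW
N7 = N1 NAND in2 = LOW NAND HIGH = HIGH
N8 = in3 NAND N7 = HIGH NAND HIGH = LOW
N10 = N7 NAND N8 = HIGH NAND LOW = HIGH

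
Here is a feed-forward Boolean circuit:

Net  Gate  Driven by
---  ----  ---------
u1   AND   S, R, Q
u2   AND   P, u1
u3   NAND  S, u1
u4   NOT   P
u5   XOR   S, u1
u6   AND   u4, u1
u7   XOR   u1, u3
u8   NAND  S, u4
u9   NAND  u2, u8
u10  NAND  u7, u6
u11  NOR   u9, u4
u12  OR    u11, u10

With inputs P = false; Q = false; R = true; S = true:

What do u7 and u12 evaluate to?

u7 = true  u12 = true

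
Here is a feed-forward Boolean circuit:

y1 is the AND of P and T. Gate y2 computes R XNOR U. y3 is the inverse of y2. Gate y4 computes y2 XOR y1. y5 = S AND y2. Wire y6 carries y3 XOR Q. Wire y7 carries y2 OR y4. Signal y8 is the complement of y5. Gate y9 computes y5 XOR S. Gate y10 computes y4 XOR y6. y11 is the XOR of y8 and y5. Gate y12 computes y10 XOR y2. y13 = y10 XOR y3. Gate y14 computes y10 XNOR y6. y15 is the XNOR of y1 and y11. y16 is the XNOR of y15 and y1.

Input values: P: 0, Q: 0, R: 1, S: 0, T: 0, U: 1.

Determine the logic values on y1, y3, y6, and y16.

y1 = 0, y3 = 0, y6 = 0, y16 = 1

y1 = P AND T = 0 AND 0 = 0
y2 = R XNOR U = 1 XNOR 1 = 1
y3 = NOT y2 = NOT 1 = 0
y5 = S AND y2 = 0 AND 1 = 0
y6 = y3 XOR Q = 0 XOR 0 = 0
y8 = NOT y5 = NOT 0 = 1
y11 = y8 XOR y5 = 1 XOR 0 = 1
y15 = y1 XNOR y11 = 0 XNOR 1 = 0
y16 = y15 XNOR y1 = 0 XNOR 0 = 1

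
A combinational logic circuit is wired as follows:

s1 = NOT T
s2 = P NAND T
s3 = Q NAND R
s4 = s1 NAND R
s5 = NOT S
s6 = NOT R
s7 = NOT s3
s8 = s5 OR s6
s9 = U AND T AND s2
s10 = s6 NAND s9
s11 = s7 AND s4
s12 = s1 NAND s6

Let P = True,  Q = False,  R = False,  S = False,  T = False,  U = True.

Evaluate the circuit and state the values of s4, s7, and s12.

s1 = NOT T = NOT False = True
s3 = Q NAND R = False NAND False = True
s4 = s1 NAND R = True NAND False = True
s6 = NOT R = NOT False = True
s7 = NOT s3 = NOT True = False
s12 = s1 NAND s6 = True NAND True = False

s4 = True  s7 = False  s12 = False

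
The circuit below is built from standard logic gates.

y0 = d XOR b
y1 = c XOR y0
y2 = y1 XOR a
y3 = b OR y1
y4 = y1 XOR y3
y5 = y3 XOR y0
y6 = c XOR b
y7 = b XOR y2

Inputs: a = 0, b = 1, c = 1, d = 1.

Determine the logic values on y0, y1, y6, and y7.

y0 = 0; y1 = 1; y6 = 0; y7 = 0

y0 = d XOR b = 1 XOR 1 = 0
y1 = c XOR y0 = 1 XOR 0 = 1
y2 = y1 XOR a = 1 XOR 0 = 1
y6 = c XOR b = 1 XOR 1 = 0
y7 = b XOR y2 = 1 XOR 1 = 0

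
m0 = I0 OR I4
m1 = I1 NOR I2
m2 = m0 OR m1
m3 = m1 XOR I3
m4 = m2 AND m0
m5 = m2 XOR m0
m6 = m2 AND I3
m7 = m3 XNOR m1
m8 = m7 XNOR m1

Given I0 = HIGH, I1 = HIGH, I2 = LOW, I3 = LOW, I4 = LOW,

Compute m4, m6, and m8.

m4 = HIGH, m6 = LOW, m8 = LOW

m0 = I0 OR I4 = HIGH OR LOW = HIGH
m1 = I1 NOR I2 = HIGH NOR LOW = LOW
m2 = m0 OR m1 = HIGH OR LOW = HIGH
m3 = m1 XOR I3 = LOW XOR LOW = LOW
m4 = m2 AND m0 = HIGH AND HIGH = HIGH
m6 = m2 AND I3 = HIGH AND LOW = LOW
m7 = m3 XNOR m1 = LOW XNOR LOW = HIGH
m8 = m7 XNOR m1 = HIGH XNOR LOW = LOW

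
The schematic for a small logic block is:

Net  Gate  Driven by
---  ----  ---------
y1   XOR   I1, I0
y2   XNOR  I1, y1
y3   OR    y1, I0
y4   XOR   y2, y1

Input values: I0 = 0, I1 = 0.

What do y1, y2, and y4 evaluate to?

y1 = 0  y2 = 1  y4 = 1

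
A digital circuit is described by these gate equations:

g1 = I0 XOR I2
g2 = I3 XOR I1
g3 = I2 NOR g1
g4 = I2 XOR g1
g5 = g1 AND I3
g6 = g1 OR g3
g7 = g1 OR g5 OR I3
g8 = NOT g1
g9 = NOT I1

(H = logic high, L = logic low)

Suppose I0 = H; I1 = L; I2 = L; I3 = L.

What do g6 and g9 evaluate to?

g1 = I0 XOR I2 = H XOR L = H
g3 = I2 NOR g1 = L NOR H = L
g6 = g1 OR g3 = H OR L = H
g9 = NOT I1 = NOT L = H

g6 = H, g9 = H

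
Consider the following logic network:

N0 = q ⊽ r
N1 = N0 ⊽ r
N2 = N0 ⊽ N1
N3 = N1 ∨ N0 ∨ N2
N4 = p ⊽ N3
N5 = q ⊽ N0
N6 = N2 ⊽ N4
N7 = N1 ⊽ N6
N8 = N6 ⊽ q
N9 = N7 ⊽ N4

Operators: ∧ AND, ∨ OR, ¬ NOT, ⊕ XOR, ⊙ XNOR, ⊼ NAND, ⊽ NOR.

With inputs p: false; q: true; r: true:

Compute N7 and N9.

N0 = q NOR r = true NOR true = false
N1 = N0 NOR r = false NOR true = false
N2 = N0 NOR N1 = false NOR false = true
N3 = N1 OR N0 OR N2 = false OR false OR true = true
N4 = p NOR N3 = false NOR true = false
N6 = N2 NOR N4 = true NOR false = false
N7 = N1 NOR N6 = false NOR false = true
N9 = N7 NOR N4 = true NOR false = false

N7 = true, N9 = false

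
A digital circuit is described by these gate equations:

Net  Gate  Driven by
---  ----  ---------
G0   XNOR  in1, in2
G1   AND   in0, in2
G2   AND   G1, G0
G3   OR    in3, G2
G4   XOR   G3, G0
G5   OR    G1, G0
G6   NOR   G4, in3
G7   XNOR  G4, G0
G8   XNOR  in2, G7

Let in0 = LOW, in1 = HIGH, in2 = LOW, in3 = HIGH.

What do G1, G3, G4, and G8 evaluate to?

G1 = LOW  G3 = HIGH  G4 = HIGH  G8 = HIGH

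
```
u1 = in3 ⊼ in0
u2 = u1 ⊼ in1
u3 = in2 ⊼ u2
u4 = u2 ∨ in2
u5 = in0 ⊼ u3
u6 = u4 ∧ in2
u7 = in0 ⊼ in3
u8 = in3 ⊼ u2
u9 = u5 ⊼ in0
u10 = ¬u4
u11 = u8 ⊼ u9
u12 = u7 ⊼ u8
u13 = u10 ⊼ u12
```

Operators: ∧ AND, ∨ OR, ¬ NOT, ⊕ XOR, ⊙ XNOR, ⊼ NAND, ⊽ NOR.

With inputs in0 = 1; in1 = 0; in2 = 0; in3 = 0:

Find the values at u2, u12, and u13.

u2 = 1  u12 = 0  u13 = 1

u1 = in3 NAND in0 = 0 NAND 1 = 1
u2 = u1 NAND in1 = 1 NAND 0 = 1
u4 = u2 OR in2 = 1 OR 0 = 1
u7 = in0 NAND in3 = 1 NAND 0 = 1
u8 = in3 NAND u2 = 0 NAND 1 = 1
u10 = NOT u4 = NOT 1 = 0
u12 = u7 NAND u8 = 1 NAND 1 = 0
u13 = u10 NAND u12 = 0 NAND 0 = 1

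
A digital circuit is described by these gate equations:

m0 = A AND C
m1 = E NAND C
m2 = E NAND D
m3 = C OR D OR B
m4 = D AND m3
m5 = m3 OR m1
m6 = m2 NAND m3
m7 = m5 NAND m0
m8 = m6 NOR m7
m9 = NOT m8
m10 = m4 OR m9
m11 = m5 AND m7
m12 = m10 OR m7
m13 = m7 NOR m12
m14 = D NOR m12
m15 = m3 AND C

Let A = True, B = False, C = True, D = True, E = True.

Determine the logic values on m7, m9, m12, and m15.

m7 = False; m9 = True; m12 = True; m15 = True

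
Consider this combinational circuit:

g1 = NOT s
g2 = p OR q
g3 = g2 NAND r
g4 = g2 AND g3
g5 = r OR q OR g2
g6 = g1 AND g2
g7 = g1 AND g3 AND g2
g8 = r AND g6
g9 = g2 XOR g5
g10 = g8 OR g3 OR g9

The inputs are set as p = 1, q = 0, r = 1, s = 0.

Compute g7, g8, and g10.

g7 = 0, g8 = 1, g10 = 1

g1 = NOT s = NOT 0 = 1
g2 = p OR q = 1 OR 0 = 1
g3 = g2 NAND r = 1 NAND 1 = 0
g5 = r OR q OR g2 = 1 OR 0 OR 1 = 1
g6 = g1 AND g2 = 1 AND 1 = 1
g7 = g1 AND g3 AND g2 = 1 AND 0 AND 1 = 0
g8 = r AND g6 = 1 AND 1 = 1
g9 = g2 XOR g5 = 1 XOR 1 = 0
g10 = g8 OR g3 OR g9 = 1 OR 0 OR 0 = 1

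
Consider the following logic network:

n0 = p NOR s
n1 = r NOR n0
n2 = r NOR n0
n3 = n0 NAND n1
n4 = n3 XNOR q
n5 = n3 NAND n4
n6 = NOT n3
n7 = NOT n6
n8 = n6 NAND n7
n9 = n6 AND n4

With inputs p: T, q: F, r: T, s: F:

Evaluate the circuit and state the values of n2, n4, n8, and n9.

n0 = p NOR s = T NOR F = F
n1 = r NOR n0 = T NOR F = F
n2 = r NOR n0 = T NOR F = F
n3 = n0 NAND n1 = F NAND F = T
n4 = n3 XNOR q = T XNOR F = F
n6 = NOT n3 = NOT T = F
n7 = NOT n6 = NOT F = T
n8 = n6 NAND n7 = F NAND T = T
n9 = n6 AND n4 = F AND F = F

n2 = F  n4 = F  n8 = T  n9 = F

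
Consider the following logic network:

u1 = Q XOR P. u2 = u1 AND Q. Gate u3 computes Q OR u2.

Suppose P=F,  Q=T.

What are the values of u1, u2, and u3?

u1 = T  u2 = T  u3 = T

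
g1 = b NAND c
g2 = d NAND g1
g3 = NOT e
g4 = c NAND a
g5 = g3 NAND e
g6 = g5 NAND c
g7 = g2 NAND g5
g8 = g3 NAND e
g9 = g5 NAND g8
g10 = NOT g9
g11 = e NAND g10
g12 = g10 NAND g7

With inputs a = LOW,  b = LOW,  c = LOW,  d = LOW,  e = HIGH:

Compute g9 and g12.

g1 = b NAND c = LOW NAND LOW = HIGH
g2 = d NAND g1 = LOW NAND HIGH = HIGH
g3 = NOT e = NOT HIGH = LOW
g5 = g3 NAND e = LOW NAND HIGH = HIGH
g7 = g2 NAND g5 = HIGH NAND HIGH = LOW
g8 = g3 NAND e = LOW NAND HIGH = HIGH
g9 = g5 NAND g8 = HIGH NAND HIGH = LOW
g10 = NOT g9 = NOT LOW = HIGH
g12 = g10 NAND g7 = HIGH NAND LOW = HIGH

g9 = LOW  g12 = HIGH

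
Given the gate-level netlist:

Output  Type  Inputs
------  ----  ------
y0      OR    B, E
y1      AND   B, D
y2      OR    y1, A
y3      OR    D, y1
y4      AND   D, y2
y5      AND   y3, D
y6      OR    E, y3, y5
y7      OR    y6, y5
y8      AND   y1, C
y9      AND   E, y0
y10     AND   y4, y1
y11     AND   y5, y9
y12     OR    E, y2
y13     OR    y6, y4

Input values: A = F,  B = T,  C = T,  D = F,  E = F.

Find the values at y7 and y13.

y7 = F, y13 = F

y1 = B AND D = T AND F = F
y2 = y1 OR A = F OR F = F
y3 = D OR y1 = F OR F = F
y4 = D AND y2 = F AND F = F
y5 = y3 AND D = F AND F = F
y6 = E OR y3 OR y5 = F OR F OR F = F
y7 = y6 OR y5 = F OR F = F
y13 = y6 OR y4 = F OR F = F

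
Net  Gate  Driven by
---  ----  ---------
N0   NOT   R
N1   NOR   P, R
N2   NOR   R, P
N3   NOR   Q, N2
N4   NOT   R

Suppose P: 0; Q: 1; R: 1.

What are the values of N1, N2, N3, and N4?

N1 = 0, N2 = 0, N3 = 0, N4 = 0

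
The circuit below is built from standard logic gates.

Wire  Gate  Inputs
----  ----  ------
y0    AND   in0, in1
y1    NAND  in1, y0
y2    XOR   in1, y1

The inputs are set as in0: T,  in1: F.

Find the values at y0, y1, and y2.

y0 = F; y1 = T; y2 = T

y0 = in0 AND in1 = T AND F = F
y1 = in1 NAND y0 = F NAND F = T
y2 = in1 XOR y1 = F XOR T = T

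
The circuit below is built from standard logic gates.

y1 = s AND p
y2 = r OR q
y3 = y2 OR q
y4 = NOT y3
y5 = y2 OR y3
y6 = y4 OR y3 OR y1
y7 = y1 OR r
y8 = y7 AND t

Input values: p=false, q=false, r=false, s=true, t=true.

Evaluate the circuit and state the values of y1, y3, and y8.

y1 = s AND p = true AND false = false
y2 = r OR q = false OR false = false
y3 = y2 OR q = false OR false = false
y7 = y1 OR r = false OR false = false
y8 = y7 AND t = false AND true = false

y1 = false, y3 = false, y8 = false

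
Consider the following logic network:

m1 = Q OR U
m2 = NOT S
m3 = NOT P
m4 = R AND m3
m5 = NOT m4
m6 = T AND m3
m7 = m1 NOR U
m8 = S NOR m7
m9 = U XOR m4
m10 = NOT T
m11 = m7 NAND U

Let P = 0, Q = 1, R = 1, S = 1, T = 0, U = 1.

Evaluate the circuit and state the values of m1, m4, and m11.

m1 = Q OR U = 1 OR 1 = 1
m3 = NOT P = NOT 0 = 1
m4 = R AND m3 = 1 AND 1 = 1
m7 = m1 NOR U = 1 NOR 1 = 0
m11 = m7 NAND U = 0 NAND 1 = 1

m1 = 1; m4 = 1; m11 = 1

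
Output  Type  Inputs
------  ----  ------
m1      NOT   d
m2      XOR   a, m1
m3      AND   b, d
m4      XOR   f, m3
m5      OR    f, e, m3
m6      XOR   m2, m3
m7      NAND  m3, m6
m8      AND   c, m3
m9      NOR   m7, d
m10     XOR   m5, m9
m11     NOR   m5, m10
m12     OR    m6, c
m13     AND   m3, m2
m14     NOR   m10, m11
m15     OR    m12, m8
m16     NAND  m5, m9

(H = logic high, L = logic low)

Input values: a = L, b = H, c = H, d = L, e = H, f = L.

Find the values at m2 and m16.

m1 = NOT d = NOT L = H
m2 = a XOR m1 = L XOR H = H
m3 = b AND d = H AND L = L
m5 = f OR e OR m3 = L OR H OR L = H
m6 = m2 XOR m3 = H XOR L = H
m7 = m3 NAND m6 = L NAND H = H
m9 = m7 NOR d = H NOR L = L
m16 = m5 NAND m9 = H NAND L = H

m2 = H, m16 = H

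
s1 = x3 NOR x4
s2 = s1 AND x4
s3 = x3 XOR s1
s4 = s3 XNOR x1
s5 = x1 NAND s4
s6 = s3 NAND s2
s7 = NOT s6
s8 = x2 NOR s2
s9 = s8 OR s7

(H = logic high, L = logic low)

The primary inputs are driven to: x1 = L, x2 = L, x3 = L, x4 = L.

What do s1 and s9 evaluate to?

s1 = H, s9 = H

s1 = x3 NOR x4 = L NOR L = H
s2 = s1 AND x4 = H AND L = L
s3 = x3 XOR s1 = L XOR H = H
s6 = s3 NAND s2 = H NAND L = H
s7 = NOT s6 = NOT H = L
s8 = x2 NOR s2 = L NOR L = H
s9 = s8 OR s7 = H OR L = H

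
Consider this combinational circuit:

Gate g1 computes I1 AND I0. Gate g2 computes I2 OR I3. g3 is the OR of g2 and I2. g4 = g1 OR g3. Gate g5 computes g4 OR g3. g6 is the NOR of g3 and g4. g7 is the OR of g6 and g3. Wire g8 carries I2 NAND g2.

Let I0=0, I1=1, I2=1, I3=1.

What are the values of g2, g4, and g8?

g2 = 1; g4 = 1; g8 = 0

g1 = I1 AND I0 = 1 AND 0 = 0
g2 = I2 OR I3 = 1 OR 1 = 1
g3 = g2 OR I2 = 1 OR 1 = 1
g4 = g1 OR g3 = 0 OR 1 = 1
g8 = I2 NAND g2 = 1 NAND 1 = 0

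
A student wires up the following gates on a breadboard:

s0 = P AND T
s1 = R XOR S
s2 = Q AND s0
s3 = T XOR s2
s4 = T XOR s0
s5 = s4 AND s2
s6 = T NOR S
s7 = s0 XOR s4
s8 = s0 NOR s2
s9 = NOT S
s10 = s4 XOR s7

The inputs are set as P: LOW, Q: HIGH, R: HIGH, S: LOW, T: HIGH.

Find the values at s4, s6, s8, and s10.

s4 = HIGH, s6 = LOW, s8 = HIGH, s10 = LOW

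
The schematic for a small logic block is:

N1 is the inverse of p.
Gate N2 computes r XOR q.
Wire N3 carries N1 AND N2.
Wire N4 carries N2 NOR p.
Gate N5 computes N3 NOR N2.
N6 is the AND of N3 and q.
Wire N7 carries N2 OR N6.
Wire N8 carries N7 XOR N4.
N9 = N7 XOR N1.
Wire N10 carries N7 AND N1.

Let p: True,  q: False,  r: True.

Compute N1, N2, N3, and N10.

N1 = False  N2 = True  N3 = False  N10 = False

N1 = NOT p = NOT True = False
N2 = r XOR q = True XOR False = True
N3 = N1 AND N2 = False AND True = False
N6 = N3 AND q = False AND False = False
N7 = N2 OR N6 = True OR False = True
N10 = N7 AND N1 = True AND False = False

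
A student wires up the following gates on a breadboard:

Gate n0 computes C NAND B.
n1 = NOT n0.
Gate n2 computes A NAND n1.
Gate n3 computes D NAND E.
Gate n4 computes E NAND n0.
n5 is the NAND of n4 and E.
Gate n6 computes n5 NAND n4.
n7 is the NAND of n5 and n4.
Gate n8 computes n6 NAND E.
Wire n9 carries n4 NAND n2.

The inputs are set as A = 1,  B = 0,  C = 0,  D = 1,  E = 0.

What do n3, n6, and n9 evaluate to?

n0 = C NAND B = 0 NAND 0 = 1
n1 = NOT n0 = NOT 1 = 0
n2 = A NAND n1 = 1 NAND 0 = 1
n3 = D NAND E = 1 NAND 0 = 1
n4 = E NAND n0 = 0 NAND 1 = 1
n5 = n4 NAND E = 1 NAND 0 = 1
n6 = n5 NAND n4 = 1 NAND 1 = 0
n9 = n4 NAND n2 = 1 NAND 1 = 0

n3 = 1, n6 = 0, n9 = 0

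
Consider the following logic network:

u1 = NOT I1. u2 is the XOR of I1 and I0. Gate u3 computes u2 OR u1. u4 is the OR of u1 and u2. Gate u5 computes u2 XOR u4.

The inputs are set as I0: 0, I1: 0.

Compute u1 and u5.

u1 = 1, u5 = 1

u1 = NOT I1 = NOT 0 = 1
u2 = I1 XOR I0 = 0 XOR 0 = 0
u4 = u1 OR u2 = 1 OR 0 = 1
u5 = u2 XOR u4 = 0 XOR 1 = 1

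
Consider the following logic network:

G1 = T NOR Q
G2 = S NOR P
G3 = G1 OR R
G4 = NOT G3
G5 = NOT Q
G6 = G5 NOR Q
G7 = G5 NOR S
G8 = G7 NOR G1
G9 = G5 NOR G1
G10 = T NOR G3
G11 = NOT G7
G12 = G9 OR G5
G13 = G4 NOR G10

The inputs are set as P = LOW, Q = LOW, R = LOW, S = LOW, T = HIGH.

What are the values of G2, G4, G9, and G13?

G2 = HIGH  G4 = HIGH  G9 = LOW  G13 = LOW

G1 = T NOR Q = HIGH NOR LOW = LOW
G2 = S NOR P = LOW NOR LOW = HIGH
G3 = G1 OR R = LOW OR LOW = LOW
G4 = NOT G3 = NOT LOW = HIGH
G5 = NOT Q = NOT LOW = HIGH
G9 = G5 NOR G1 = HIGH NOR LOW = LOW
G10 = T NOR G3 = HIGH NOR LOW = LOW
G13 = G4 NOR G10 = HIGH NOR LOW = LOW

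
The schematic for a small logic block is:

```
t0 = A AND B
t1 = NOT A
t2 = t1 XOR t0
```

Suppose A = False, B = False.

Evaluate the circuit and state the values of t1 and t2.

t0 = A AND B = False AND False = False
t1 = NOT A = NOT False = True
t2 = t1 XOR t0 = True XOR False = True

t1 = True, t2 = True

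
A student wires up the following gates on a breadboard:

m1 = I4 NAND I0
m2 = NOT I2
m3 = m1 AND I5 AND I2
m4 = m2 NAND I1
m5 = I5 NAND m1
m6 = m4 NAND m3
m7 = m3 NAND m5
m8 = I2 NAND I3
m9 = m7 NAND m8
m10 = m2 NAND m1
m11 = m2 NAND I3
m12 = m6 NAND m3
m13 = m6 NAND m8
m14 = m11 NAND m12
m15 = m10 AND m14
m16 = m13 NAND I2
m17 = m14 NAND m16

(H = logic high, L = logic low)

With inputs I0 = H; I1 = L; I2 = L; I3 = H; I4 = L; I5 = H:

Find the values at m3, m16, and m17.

m3 = L, m16 = H, m17 = L

m1 = I4 NAND I0 = L NAND H = H
m2 = NOT I2 = NOT L = H
m3 = m1 AND I5 AND I2 = H AND H AND L = L
m4 = m2 NAND I1 = H NAND L = H
m6 = m4 NAND m3 = H NAND L = H
m8 = I2 NAND I3 = L NAND H = H
m11 = m2 NAND I3 = H NAND H = L
m12 = m6 NAND m3 = H NAND L = H
m13 = m6 NAND m8 = H NAND H = L
m14 = m11 NAND m12 = L NAND H = H
m16 = m13 NAND I2 = L NAND L = H
m17 = m14 NAND m16 = H NAND H = L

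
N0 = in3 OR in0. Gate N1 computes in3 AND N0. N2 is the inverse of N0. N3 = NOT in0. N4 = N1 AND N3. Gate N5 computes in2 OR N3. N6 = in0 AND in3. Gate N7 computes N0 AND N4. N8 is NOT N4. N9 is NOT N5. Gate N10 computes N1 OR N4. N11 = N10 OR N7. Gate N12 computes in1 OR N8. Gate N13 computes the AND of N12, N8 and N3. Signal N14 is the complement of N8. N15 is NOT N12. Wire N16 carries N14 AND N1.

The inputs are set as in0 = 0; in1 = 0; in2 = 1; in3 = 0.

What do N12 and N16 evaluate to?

N12 = 1; N16 = 0

N0 = in3 OR in0 = 0 OR 0 = 0
N1 = in3 AND N0 = 0 AND 0 = 0
N3 = NOT in0 = NOT 0 = 1
N4 = N1 AND N3 = 0 AND 1 = 0
N8 = NOT N4 = NOT 0 = 1
N12 = in1 OR N8 = 0 OR 1 = 1
N14 = NOT N8 = NOT 1 = 0
N16 = N14 AND N1 = 0 AND 0 = 0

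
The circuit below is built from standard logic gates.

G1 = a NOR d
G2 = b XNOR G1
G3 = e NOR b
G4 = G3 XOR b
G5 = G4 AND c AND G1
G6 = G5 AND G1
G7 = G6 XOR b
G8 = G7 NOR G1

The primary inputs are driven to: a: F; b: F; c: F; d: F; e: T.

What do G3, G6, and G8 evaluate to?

G1 = a NOR d = F NOR F = T
G3 = e NOR b = T NOR F = F
G4 = G3 XOR b = F XOR F = F
G5 = G4 AND c AND G1 = F AND F AND T = F
G6 = G5 AND G1 = F AND T = F
G7 = G6 XOR b = F XOR F = F
G8 = G7 NOR G1 = F NOR T = F

G3 = F  G6 = F  G8 = F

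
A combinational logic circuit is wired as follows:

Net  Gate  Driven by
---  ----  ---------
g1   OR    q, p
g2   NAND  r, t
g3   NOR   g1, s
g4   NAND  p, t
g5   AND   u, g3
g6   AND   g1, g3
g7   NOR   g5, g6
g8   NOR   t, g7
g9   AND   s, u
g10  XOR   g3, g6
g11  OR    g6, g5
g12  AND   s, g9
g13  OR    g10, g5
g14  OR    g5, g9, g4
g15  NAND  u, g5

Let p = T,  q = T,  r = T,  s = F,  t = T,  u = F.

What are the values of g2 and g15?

g2 = F, g15 = T

g1 = q OR p = T OR T = T
g2 = r NAND t = T NAND T = F
g3 = g1 NOR s = T NOR F = F
g5 = u AND g3 = F AND F = F
g15 = u NAND g5 = F NAND F = T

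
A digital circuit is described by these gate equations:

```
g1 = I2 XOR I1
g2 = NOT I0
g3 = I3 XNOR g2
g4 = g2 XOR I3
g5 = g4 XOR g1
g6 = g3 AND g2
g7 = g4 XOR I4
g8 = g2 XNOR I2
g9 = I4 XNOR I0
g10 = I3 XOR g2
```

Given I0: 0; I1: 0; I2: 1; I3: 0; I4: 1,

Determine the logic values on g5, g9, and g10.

g1 = I2 XOR I1 = 1 XOR 0 = 1
g2 = NOT I0 = NOT 0 = 1
g4 = g2 XOR I3 = 1 XOR 0 = 1
g5 = g4 XOR g1 = 1 XOR 1 = 0
g9 = I4 XNOR I0 = 1 XNOR 0 = 0
g10 = I3 XOR g2 = 0 XOR 1 = 1

g5 = 0, g9 = 0, g10 = 1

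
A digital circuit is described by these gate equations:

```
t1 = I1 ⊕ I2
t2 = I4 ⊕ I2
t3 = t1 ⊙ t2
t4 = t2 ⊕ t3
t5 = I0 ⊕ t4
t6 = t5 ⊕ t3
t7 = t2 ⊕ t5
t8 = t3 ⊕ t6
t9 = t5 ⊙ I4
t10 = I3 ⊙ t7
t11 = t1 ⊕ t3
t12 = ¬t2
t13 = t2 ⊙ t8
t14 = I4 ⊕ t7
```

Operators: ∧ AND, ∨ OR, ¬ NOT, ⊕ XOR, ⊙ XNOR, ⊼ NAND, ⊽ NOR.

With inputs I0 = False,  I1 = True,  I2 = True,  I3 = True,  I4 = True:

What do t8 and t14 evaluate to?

t8 = True, t14 = False

t1 = I1 XOR I2 = True XOR True = False
t2 = I4 XOR I2 = True XOR True = False
t3 = t1 XNOR t2 = False XNOR False = True
t4 = t2 XOR t3 = False XOR True = True
t5 = I0 XOR t4 = False XOR True = True
t6 = t5 XOR t3 = True XOR True = False
t7 = t2 XOR t5 = False XOR True = True
t8 = t3 XOR t6 = True XOR False = True
t14 = I4 XOR t7 = True XOR True = False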